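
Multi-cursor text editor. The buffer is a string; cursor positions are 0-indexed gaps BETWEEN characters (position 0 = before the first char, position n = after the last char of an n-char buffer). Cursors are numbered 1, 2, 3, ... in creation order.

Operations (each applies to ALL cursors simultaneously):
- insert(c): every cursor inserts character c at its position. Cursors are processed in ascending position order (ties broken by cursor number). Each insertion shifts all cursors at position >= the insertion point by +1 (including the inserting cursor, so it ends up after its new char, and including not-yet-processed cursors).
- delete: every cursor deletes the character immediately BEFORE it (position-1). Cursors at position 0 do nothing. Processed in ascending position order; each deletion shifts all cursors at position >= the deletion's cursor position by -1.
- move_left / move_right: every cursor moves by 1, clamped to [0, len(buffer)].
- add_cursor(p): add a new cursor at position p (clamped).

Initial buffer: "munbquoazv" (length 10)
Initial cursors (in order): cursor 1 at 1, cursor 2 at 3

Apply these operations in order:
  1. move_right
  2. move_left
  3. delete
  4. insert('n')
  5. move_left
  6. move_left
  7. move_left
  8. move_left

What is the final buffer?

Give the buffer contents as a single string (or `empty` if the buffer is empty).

After op 1 (move_right): buffer="munbquoazv" (len 10), cursors c1@2 c2@4, authorship ..........
After op 2 (move_left): buffer="munbquoazv" (len 10), cursors c1@1 c2@3, authorship ..........
After op 3 (delete): buffer="ubquoazv" (len 8), cursors c1@0 c2@1, authorship ........
After op 4 (insert('n')): buffer="nunbquoazv" (len 10), cursors c1@1 c2@3, authorship 1.2.......
After op 5 (move_left): buffer="nunbquoazv" (len 10), cursors c1@0 c2@2, authorship 1.2.......
After op 6 (move_left): buffer="nunbquoazv" (len 10), cursors c1@0 c2@1, authorship 1.2.......
After op 7 (move_left): buffer="nunbquoazv" (len 10), cursors c1@0 c2@0, authorship 1.2.......
After op 8 (move_left): buffer="nunbquoazv" (len 10), cursors c1@0 c2@0, authorship 1.2.......

Answer: nunbquoazv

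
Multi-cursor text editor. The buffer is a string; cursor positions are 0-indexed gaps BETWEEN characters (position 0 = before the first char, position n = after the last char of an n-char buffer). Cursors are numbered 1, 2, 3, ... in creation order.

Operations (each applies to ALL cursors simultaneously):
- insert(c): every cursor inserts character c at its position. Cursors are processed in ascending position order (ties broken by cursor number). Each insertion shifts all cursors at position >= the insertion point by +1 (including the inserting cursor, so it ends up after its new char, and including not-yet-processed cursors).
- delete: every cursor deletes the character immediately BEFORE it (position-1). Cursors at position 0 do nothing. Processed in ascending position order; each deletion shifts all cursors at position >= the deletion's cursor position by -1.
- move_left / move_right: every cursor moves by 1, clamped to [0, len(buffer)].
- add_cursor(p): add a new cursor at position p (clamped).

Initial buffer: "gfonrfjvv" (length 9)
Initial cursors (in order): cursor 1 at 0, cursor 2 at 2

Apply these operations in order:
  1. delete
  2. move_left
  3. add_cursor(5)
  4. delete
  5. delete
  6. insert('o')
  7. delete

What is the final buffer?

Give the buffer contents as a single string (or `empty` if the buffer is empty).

After op 1 (delete): buffer="gonrfjvv" (len 8), cursors c1@0 c2@1, authorship ........
After op 2 (move_left): buffer="gonrfjvv" (len 8), cursors c1@0 c2@0, authorship ........
After op 3 (add_cursor(5)): buffer="gonrfjvv" (len 8), cursors c1@0 c2@0 c3@5, authorship ........
After op 4 (delete): buffer="gonrjvv" (len 7), cursors c1@0 c2@0 c3@4, authorship .......
After op 5 (delete): buffer="gonjvv" (len 6), cursors c1@0 c2@0 c3@3, authorship ......
After op 6 (insert('o')): buffer="oogonojvv" (len 9), cursors c1@2 c2@2 c3@6, authorship 12...3...
After op 7 (delete): buffer="gonjvv" (len 6), cursors c1@0 c2@0 c3@3, authorship ......

Answer: gonjvv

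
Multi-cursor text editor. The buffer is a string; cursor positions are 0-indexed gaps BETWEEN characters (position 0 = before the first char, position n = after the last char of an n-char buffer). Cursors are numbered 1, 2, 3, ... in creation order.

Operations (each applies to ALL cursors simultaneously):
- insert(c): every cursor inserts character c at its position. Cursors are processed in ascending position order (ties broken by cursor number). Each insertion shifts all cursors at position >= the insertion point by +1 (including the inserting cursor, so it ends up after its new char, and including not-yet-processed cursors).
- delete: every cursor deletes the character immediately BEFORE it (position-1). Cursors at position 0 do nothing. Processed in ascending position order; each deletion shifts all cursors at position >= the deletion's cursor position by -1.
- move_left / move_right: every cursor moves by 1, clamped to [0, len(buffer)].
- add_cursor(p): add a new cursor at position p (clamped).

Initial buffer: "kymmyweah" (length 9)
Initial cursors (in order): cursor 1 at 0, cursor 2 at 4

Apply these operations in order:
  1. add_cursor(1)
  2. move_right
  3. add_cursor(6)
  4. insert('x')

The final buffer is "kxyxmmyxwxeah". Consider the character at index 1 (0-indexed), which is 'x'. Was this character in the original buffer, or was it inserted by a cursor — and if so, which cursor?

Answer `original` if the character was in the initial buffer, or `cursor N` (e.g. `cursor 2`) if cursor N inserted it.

Answer: cursor 1

Derivation:
After op 1 (add_cursor(1)): buffer="kymmyweah" (len 9), cursors c1@0 c3@1 c2@4, authorship .........
After op 2 (move_right): buffer="kymmyweah" (len 9), cursors c1@1 c3@2 c2@5, authorship .........
After op 3 (add_cursor(6)): buffer="kymmyweah" (len 9), cursors c1@1 c3@2 c2@5 c4@6, authorship .........
After op 4 (insert('x')): buffer="kxyxmmyxwxeah" (len 13), cursors c1@2 c3@4 c2@8 c4@10, authorship .1.3...2.4...
Authorship (.=original, N=cursor N): . 1 . 3 . . . 2 . 4 . . .
Index 1: author = 1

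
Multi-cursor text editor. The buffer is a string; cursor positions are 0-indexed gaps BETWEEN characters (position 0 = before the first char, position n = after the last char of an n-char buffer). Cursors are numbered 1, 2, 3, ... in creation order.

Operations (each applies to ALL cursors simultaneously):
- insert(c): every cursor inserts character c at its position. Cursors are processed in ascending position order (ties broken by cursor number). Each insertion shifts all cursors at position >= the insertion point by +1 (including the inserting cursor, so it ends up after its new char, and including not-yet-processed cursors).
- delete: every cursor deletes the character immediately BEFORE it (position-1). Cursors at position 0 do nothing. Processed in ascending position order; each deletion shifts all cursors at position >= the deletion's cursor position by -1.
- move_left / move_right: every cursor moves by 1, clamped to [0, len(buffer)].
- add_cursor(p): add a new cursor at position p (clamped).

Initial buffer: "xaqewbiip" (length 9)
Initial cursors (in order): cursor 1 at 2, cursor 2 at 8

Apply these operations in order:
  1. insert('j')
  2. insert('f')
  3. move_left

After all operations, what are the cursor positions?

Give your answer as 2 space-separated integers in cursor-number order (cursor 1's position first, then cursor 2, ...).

Answer: 3 11

Derivation:
After op 1 (insert('j')): buffer="xajqewbiijp" (len 11), cursors c1@3 c2@10, authorship ..1......2.
After op 2 (insert('f')): buffer="xajfqewbiijfp" (len 13), cursors c1@4 c2@12, authorship ..11......22.
After op 3 (move_left): buffer="xajfqewbiijfp" (len 13), cursors c1@3 c2@11, authorship ..11......22.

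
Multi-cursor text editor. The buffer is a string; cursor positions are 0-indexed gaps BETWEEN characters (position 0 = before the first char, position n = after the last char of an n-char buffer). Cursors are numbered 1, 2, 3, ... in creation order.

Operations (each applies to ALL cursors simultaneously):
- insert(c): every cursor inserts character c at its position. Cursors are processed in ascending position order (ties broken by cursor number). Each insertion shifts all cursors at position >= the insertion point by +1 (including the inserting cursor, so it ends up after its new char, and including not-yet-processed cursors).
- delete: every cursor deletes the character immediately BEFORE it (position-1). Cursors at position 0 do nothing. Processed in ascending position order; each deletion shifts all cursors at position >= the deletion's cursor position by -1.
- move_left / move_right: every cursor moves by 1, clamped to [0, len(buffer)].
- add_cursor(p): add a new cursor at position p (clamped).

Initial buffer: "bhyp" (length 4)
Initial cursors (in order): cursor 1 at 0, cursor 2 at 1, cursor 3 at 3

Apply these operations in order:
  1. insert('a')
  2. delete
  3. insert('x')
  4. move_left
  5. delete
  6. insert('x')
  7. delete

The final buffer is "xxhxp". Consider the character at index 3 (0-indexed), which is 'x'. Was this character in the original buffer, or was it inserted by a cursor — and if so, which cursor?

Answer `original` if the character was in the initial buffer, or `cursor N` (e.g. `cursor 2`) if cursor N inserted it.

After op 1 (insert('a')): buffer="abahyap" (len 7), cursors c1@1 c2@3 c3@6, authorship 1.2..3.
After op 2 (delete): buffer="bhyp" (len 4), cursors c1@0 c2@1 c3@3, authorship ....
After op 3 (insert('x')): buffer="xbxhyxp" (len 7), cursors c1@1 c2@3 c3@6, authorship 1.2..3.
After op 4 (move_left): buffer="xbxhyxp" (len 7), cursors c1@0 c2@2 c3@5, authorship 1.2..3.
After op 5 (delete): buffer="xxhxp" (len 5), cursors c1@0 c2@1 c3@3, authorship 12.3.
After op 6 (insert('x')): buffer="xxxxhxxp" (len 8), cursors c1@1 c2@3 c3@6, authorship 1122.33.
After op 7 (delete): buffer="xxhxp" (len 5), cursors c1@0 c2@1 c3@3, authorship 12.3.
Authorship (.=original, N=cursor N): 1 2 . 3 .
Index 3: author = 3

Answer: cursor 3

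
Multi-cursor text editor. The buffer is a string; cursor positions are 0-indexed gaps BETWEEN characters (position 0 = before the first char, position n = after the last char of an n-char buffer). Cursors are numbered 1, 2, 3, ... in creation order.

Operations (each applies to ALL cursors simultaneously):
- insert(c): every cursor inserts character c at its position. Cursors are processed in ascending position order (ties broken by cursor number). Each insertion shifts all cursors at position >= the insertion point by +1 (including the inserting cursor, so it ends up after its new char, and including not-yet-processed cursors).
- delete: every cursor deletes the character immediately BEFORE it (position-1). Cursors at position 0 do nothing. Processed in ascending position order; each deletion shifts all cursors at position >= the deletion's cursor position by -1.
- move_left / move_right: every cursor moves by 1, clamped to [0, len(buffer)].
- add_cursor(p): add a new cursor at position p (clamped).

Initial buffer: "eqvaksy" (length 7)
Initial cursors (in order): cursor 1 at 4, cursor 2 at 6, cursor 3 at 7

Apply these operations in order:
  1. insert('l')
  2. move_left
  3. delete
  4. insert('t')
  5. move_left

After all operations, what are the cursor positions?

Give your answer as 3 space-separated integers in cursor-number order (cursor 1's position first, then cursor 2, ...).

Answer: 3 6 8

Derivation:
After op 1 (insert('l')): buffer="eqvalkslyl" (len 10), cursors c1@5 c2@8 c3@10, authorship ....1..2.3
After op 2 (move_left): buffer="eqvalkslyl" (len 10), cursors c1@4 c2@7 c3@9, authorship ....1..2.3
After op 3 (delete): buffer="eqvlkll" (len 7), cursors c1@3 c2@5 c3@6, authorship ...1.23
After op 4 (insert('t')): buffer="eqvtlktltl" (len 10), cursors c1@4 c2@7 c3@9, authorship ...11.2233
After op 5 (move_left): buffer="eqvtlktltl" (len 10), cursors c1@3 c2@6 c3@8, authorship ...11.2233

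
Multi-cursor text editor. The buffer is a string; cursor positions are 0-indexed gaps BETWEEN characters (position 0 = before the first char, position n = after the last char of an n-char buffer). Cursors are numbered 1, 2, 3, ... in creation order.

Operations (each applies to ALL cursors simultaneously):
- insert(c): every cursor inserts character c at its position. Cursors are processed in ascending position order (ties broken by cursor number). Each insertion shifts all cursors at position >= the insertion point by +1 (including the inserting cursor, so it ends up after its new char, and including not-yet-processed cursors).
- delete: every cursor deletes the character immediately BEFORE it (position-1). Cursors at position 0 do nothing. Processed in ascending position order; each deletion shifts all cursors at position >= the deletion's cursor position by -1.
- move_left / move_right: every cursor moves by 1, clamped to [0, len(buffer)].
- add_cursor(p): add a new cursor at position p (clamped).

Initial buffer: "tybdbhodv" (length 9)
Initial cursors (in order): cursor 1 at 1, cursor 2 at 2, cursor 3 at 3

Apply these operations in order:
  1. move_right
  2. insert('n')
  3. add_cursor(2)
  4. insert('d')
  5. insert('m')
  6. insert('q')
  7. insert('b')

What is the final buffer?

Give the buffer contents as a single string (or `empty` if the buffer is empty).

After op 1 (move_right): buffer="tybdbhodv" (len 9), cursors c1@2 c2@3 c3@4, authorship .........
After op 2 (insert('n')): buffer="tynbndnbhodv" (len 12), cursors c1@3 c2@5 c3@7, authorship ..1.2.3.....
After op 3 (add_cursor(2)): buffer="tynbndnbhodv" (len 12), cursors c4@2 c1@3 c2@5 c3@7, authorship ..1.2.3.....
After op 4 (insert('d')): buffer="tydndbnddndbhodv" (len 16), cursors c4@3 c1@5 c2@8 c3@11, authorship ..411.22.33.....
After op 5 (insert('m')): buffer="tydmndmbndmdndmbhodv" (len 20), cursors c4@4 c1@7 c2@11 c3@15, authorship ..44111.222.333.....
After op 6 (insert('q')): buffer="tydmqndmqbndmqdndmqbhodv" (len 24), cursors c4@5 c1@9 c2@14 c3@19, authorship ..4441111.2222.3333.....
After op 7 (insert('b')): buffer="tydmqbndmqbbndmqbdndmqbbhodv" (len 28), cursors c4@6 c1@11 c2@17 c3@23, authorship ..444411111.22222.33333.....

Answer: tydmqbndmqbbndmqbdndmqbbhodv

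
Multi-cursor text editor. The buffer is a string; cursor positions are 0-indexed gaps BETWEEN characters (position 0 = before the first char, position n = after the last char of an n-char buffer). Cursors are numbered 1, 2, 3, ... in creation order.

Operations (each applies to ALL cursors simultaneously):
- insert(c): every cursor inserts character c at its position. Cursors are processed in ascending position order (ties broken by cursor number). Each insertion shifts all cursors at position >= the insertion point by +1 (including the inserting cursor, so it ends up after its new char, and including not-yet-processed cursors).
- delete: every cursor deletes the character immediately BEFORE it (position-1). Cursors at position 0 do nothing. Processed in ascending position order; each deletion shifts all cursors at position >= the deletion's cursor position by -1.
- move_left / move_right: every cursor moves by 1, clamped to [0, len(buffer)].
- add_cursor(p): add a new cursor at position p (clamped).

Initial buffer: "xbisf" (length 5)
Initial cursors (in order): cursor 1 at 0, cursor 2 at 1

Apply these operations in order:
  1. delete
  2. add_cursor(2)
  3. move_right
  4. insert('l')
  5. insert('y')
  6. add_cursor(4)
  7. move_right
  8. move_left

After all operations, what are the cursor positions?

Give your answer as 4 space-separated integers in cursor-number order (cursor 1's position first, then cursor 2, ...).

After op 1 (delete): buffer="bisf" (len 4), cursors c1@0 c2@0, authorship ....
After op 2 (add_cursor(2)): buffer="bisf" (len 4), cursors c1@0 c2@0 c3@2, authorship ....
After op 3 (move_right): buffer="bisf" (len 4), cursors c1@1 c2@1 c3@3, authorship ....
After op 4 (insert('l')): buffer="bllislf" (len 7), cursors c1@3 c2@3 c3@6, authorship .12..3.
After op 5 (insert('y')): buffer="bllyyislyf" (len 10), cursors c1@5 c2@5 c3@9, authorship .1212..33.
After op 6 (add_cursor(4)): buffer="bllyyislyf" (len 10), cursors c4@4 c1@5 c2@5 c3@9, authorship .1212..33.
After op 7 (move_right): buffer="bllyyislyf" (len 10), cursors c4@5 c1@6 c2@6 c3@10, authorship .1212..33.
After op 8 (move_left): buffer="bllyyislyf" (len 10), cursors c4@4 c1@5 c2@5 c3@9, authorship .1212..33.

Answer: 5 5 9 4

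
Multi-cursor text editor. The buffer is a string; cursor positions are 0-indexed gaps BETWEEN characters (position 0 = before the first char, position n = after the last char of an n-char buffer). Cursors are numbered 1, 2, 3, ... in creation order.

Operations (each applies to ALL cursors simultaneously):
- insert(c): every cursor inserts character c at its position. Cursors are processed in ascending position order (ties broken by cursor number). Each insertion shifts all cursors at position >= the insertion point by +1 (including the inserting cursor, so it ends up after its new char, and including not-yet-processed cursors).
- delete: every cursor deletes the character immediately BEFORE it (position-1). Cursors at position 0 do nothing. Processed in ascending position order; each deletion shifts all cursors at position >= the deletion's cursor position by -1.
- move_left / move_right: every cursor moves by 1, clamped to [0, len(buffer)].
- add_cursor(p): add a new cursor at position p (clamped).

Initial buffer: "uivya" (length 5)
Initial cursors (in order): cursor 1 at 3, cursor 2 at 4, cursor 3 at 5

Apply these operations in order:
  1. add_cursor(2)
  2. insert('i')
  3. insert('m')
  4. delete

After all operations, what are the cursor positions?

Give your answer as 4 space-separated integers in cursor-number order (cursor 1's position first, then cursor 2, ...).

After op 1 (add_cursor(2)): buffer="uivya" (len 5), cursors c4@2 c1@3 c2@4 c3@5, authorship .....
After op 2 (insert('i')): buffer="uiiviyiai" (len 9), cursors c4@3 c1@5 c2@7 c3@9, authorship ..4.1.2.3
After op 3 (insert('m')): buffer="uiimvimyimaim" (len 13), cursors c4@4 c1@7 c2@10 c3@13, authorship ..44.11.22.33
After op 4 (delete): buffer="uiiviyiai" (len 9), cursors c4@3 c1@5 c2@7 c3@9, authorship ..4.1.2.3

Answer: 5 7 9 3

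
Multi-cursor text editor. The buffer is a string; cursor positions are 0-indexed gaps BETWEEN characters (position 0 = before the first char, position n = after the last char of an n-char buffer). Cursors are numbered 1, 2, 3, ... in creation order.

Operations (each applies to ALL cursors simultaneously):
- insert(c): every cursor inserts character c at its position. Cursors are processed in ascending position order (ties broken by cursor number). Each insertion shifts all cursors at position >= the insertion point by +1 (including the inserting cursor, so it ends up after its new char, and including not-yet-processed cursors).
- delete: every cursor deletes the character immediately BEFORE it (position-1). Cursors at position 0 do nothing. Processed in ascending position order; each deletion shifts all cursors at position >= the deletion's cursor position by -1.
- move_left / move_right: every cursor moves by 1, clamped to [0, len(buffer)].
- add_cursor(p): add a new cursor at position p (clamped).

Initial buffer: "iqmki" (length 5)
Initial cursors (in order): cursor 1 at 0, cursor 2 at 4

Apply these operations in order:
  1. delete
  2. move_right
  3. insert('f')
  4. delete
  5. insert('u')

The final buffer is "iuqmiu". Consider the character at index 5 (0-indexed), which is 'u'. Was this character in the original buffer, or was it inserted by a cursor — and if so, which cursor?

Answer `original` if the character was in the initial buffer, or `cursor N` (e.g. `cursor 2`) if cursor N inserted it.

Answer: cursor 2

Derivation:
After op 1 (delete): buffer="iqmi" (len 4), cursors c1@0 c2@3, authorship ....
After op 2 (move_right): buffer="iqmi" (len 4), cursors c1@1 c2@4, authorship ....
After op 3 (insert('f')): buffer="ifqmif" (len 6), cursors c1@2 c2@6, authorship .1...2
After op 4 (delete): buffer="iqmi" (len 4), cursors c1@1 c2@4, authorship ....
After op 5 (insert('u')): buffer="iuqmiu" (len 6), cursors c1@2 c2@6, authorship .1...2
Authorship (.=original, N=cursor N): . 1 . . . 2
Index 5: author = 2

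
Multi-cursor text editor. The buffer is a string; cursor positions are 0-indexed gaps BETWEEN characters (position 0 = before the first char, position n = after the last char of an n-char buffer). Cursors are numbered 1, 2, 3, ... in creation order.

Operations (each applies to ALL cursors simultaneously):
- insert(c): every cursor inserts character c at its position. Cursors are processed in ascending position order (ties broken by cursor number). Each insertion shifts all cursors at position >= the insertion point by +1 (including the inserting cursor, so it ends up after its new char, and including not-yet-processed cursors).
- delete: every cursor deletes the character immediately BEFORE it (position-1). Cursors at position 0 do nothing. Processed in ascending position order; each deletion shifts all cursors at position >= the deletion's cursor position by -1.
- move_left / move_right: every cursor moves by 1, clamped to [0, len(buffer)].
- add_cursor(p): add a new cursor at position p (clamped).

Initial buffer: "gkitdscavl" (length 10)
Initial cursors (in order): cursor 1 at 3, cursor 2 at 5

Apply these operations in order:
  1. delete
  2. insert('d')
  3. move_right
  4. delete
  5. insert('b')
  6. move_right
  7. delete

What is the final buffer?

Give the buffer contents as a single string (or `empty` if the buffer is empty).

After op 1 (delete): buffer="gktscavl" (len 8), cursors c1@2 c2@3, authorship ........
After op 2 (insert('d')): buffer="gkdtdscavl" (len 10), cursors c1@3 c2@5, authorship ..1.2.....
After op 3 (move_right): buffer="gkdtdscavl" (len 10), cursors c1@4 c2@6, authorship ..1.2.....
After op 4 (delete): buffer="gkddcavl" (len 8), cursors c1@3 c2@4, authorship ..12....
After op 5 (insert('b')): buffer="gkdbdbcavl" (len 10), cursors c1@4 c2@6, authorship ..1122....
After op 6 (move_right): buffer="gkdbdbcavl" (len 10), cursors c1@5 c2@7, authorship ..1122....
After op 7 (delete): buffer="gkdbbavl" (len 8), cursors c1@4 c2@5, authorship ..112...

Answer: gkdbbavl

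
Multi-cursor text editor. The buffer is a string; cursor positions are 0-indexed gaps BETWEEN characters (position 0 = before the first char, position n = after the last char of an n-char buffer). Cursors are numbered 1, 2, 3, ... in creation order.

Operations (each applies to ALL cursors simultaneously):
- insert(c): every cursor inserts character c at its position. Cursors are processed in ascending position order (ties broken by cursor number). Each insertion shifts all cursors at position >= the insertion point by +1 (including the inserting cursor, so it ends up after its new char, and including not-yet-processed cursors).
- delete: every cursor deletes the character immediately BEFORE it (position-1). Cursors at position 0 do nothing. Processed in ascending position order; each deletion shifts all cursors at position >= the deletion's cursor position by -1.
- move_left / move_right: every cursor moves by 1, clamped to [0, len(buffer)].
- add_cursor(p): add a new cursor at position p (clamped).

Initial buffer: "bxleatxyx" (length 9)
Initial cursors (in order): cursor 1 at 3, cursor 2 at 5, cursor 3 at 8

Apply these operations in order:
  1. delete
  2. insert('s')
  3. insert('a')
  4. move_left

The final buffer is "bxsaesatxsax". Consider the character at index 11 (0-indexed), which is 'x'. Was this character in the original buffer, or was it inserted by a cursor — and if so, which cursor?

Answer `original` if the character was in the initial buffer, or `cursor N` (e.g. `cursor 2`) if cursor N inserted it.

After op 1 (delete): buffer="bxetxx" (len 6), cursors c1@2 c2@3 c3@5, authorship ......
After op 2 (insert('s')): buffer="bxsestxsx" (len 9), cursors c1@3 c2@5 c3@8, authorship ..1.2..3.
After op 3 (insert('a')): buffer="bxsaesatxsax" (len 12), cursors c1@4 c2@7 c3@11, authorship ..11.22..33.
After op 4 (move_left): buffer="bxsaesatxsax" (len 12), cursors c1@3 c2@6 c3@10, authorship ..11.22..33.
Authorship (.=original, N=cursor N): . . 1 1 . 2 2 . . 3 3 .
Index 11: author = original

Answer: original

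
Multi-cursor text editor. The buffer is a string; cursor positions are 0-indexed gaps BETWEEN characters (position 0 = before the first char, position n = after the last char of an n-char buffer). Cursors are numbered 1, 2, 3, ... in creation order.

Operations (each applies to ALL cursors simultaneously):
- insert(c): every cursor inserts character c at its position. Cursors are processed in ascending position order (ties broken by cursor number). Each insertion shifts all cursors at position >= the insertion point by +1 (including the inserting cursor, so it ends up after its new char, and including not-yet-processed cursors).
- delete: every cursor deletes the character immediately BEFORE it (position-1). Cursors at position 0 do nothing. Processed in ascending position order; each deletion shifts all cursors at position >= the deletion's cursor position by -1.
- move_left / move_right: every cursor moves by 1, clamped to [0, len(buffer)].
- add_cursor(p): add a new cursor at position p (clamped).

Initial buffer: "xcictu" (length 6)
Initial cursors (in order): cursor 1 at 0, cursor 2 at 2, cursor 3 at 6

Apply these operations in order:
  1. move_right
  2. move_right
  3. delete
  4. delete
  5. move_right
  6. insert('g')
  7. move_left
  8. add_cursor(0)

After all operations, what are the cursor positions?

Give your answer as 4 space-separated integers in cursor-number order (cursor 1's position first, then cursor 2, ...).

After op 1 (move_right): buffer="xcictu" (len 6), cursors c1@1 c2@3 c3@6, authorship ......
After op 2 (move_right): buffer="xcictu" (len 6), cursors c1@2 c2@4 c3@6, authorship ......
After op 3 (delete): buffer="xit" (len 3), cursors c1@1 c2@2 c3@3, authorship ...
After op 4 (delete): buffer="" (len 0), cursors c1@0 c2@0 c3@0, authorship 
After op 5 (move_right): buffer="" (len 0), cursors c1@0 c2@0 c3@0, authorship 
After op 6 (insert('g')): buffer="ggg" (len 3), cursors c1@3 c2@3 c3@3, authorship 123
After op 7 (move_left): buffer="ggg" (len 3), cursors c1@2 c2@2 c3@2, authorship 123
After op 8 (add_cursor(0)): buffer="ggg" (len 3), cursors c4@0 c1@2 c2@2 c3@2, authorship 123

Answer: 2 2 2 0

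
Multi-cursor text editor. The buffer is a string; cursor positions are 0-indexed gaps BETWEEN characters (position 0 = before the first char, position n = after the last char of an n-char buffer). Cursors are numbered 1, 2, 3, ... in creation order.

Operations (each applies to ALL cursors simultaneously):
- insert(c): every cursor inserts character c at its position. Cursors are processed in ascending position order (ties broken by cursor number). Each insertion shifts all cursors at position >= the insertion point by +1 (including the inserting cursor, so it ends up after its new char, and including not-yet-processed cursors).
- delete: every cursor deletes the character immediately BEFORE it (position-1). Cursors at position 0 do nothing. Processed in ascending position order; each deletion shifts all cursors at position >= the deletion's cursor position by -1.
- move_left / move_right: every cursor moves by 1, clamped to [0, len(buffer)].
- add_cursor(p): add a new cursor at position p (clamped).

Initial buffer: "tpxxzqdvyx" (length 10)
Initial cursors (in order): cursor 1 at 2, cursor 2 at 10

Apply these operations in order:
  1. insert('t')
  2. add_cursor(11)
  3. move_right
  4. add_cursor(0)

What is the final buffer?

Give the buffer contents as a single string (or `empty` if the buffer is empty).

Answer: tptxxzqdvyxt

Derivation:
After op 1 (insert('t')): buffer="tptxxzqdvyxt" (len 12), cursors c1@3 c2@12, authorship ..1........2
After op 2 (add_cursor(11)): buffer="tptxxzqdvyxt" (len 12), cursors c1@3 c3@11 c2@12, authorship ..1........2
After op 3 (move_right): buffer="tptxxzqdvyxt" (len 12), cursors c1@4 c2@12 c3@12, authorship ..1........2
After op 4 (add_cursor(0)): buffer="tptxxzqdvyxt" (len 12), cursors c4@0 c1@4 c2@12 c3@12, authorship ..1........2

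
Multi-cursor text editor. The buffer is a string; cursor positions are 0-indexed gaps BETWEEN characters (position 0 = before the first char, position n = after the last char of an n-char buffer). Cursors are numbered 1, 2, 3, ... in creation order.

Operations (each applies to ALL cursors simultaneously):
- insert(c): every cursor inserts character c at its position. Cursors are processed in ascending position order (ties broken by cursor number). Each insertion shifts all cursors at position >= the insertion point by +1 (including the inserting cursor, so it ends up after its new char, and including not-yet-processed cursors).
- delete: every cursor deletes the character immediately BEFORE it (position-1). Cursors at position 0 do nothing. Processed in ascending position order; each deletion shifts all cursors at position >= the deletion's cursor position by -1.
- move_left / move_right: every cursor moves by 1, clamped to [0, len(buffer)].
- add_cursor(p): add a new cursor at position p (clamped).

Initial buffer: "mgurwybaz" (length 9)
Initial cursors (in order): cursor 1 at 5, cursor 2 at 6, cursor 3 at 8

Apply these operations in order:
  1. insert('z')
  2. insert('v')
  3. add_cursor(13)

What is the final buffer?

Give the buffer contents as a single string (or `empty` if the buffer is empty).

After op 1 (insert('z')): buffer="mgurwzyzbazz" (len 12), cursors c1@6 c2@8 c3@11, authorship .....1.2..3.
After op 2 (insert('v')): buffer="mgurwzvyzvbazvz" (len 15), cursors c1@7 c2@10 c3@14, authorship .....11.22..33.
After op 3 (add_cursor(13)): buffer="mgurwzvyzvbazvz" (len 15), cursors c1@7 c2@10 c4@13 c3@14, authorship .....11.22..33.

Answer: mgurwzvyzvbazvz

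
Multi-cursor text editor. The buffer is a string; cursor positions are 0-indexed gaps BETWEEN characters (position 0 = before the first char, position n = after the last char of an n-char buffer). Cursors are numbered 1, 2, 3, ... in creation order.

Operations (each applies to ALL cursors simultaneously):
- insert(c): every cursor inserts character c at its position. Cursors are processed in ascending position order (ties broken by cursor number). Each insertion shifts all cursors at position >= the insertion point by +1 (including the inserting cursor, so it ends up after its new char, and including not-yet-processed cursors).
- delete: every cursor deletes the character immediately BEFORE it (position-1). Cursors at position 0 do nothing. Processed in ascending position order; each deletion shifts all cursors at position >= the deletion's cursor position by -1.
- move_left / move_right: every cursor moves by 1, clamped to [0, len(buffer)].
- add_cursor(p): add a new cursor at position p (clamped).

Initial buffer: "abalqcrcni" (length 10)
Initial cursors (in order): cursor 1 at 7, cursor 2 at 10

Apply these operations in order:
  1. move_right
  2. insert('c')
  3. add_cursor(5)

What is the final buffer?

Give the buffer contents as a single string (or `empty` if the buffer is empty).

Answer: abalqcrccnic

Derivation:
After op 1 (move_right): buffer="abalqcrcni" (len 10), cursors c1@8 c2@10, authorship ..........
After op 2 (insert('c')): buffer="abalqcrccnic" (len 12), cursors c1@9 c2@12, authorship ........1..2
After op 3 (add_cursor(5)): buffer="abalqcrccnic" (len 12), cursors c3@5 c1@9 c2@12, authorship ........1..2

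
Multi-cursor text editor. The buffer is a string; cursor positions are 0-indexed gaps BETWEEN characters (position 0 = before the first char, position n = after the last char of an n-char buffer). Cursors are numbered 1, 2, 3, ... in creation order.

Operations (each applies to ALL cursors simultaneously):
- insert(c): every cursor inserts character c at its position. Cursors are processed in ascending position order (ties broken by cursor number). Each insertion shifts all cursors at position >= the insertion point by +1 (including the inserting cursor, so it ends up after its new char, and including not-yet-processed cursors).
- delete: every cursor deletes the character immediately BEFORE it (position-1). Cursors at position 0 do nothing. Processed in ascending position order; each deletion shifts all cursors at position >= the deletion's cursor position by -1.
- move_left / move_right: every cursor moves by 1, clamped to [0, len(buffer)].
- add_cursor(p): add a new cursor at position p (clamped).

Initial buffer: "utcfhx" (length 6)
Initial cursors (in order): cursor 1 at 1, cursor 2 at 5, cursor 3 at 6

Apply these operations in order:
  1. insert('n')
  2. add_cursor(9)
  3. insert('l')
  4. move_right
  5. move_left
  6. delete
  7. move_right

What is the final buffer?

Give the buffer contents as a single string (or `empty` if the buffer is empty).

Answer: untcfhnxl

Derivation:
After op 1 (insert('n')): buffer="untcfhnxn" (len 9), cursors c1@2 c2@7 c3@9, authorship .1....2.3
After op 2 (add_cursor(9)): buffer="untcfhnxn" (len 9), cursors c1@2 c2@7 c3@9 c4@9, authorship .1....2.3
After op 3 (insert('l')): buffer="unltcfhnlxnll" (len 13), cursors c1@3 c2@9 c3@13 c4@13, authorship .11....22.334
After op 4 (move_right): buffer="unltcfhnlxnll" (len 13), cursors c1@4 c2@10 c3@13 c4@13, authorship .11....22.334
After op 5 (move_left): buffer="unltcfhnlxnll" (len 13), cursors c1@3 c2@9 c3@12 c4@12, authorship .11....22.334
After op 6 (delete): buffer="untcfhnxl" (len 9), cursors c1@2 c2@7 c3@8 c4@8, authorship .1....2.4
After op 7 (move_right): buffer="untcfhnxl" (len 9), cursors c1@3 c2@8 c3@9 c4@9, authorship .1....2.4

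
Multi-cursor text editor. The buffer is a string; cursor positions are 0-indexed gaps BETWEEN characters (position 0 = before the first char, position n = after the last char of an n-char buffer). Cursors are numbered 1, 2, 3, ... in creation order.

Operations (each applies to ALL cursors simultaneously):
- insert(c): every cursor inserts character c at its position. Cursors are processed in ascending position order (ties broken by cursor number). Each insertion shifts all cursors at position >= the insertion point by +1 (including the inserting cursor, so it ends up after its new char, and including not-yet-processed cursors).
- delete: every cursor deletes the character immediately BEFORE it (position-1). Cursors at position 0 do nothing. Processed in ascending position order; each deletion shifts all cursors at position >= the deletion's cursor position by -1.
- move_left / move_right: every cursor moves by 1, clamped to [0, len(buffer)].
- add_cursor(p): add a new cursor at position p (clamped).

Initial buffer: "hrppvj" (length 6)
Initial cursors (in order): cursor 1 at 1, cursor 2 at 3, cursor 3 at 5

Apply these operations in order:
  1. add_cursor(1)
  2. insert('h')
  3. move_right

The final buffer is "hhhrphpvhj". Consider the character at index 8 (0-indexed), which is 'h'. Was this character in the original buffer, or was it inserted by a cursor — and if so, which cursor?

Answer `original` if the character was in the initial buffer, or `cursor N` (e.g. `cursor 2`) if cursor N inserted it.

Answer: cursor 3

Derivation:
After op 1 (add_cursor(1)): buffer="hrppvj" (len 6), cursors c1@1 c4@1 c2@3 c3@5, authorship ......
After op 2 (insert('h')): buffer="hhhrphpvhj" (len 10), cursors c1@3 c4@3 c2@6 c3@9, authorship .14..2..3.
After op 3 (move_right): buffer="hhhrphpvhj" (len 10), cursors c1@4 c4@4 c2@7 c3@10, authorship .14..2..3.
Authorship (.=original, N=cursor N): . 1 4 . . 2 . . 3 .
Index 8: author = 3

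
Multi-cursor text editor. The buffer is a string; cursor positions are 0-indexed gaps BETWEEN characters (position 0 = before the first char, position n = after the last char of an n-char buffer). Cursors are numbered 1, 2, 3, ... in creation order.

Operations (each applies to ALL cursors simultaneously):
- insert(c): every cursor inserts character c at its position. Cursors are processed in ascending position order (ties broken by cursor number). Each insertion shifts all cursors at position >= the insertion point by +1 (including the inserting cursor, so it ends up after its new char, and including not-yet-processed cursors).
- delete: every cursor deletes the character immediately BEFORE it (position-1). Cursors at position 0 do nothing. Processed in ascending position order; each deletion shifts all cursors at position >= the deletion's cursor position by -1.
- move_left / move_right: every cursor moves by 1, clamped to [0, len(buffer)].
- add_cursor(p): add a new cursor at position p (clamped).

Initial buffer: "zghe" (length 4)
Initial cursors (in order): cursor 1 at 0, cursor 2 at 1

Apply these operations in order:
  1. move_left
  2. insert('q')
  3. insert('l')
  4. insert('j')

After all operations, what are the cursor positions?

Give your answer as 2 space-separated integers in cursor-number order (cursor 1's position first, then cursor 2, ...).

Answer: 6 6

Derivation:
After op 1 (move_left): buffer="zghe" (len 4), cursors c1@0 c2@0, authorship ....
After op 2 (insert('q')): buffer="qqzghe" (len 6), cursors c1@2 c2@2, authorship 12....
After op 3 (insert('l')): buffer="qqllzghe" (len 8), cursors c1@4 c2@4, authorship 1212....
After op 4 (insert('j')): buffer="qqlljjzghe" (len 10), cursors c1@6 c2@6, authorship 121212....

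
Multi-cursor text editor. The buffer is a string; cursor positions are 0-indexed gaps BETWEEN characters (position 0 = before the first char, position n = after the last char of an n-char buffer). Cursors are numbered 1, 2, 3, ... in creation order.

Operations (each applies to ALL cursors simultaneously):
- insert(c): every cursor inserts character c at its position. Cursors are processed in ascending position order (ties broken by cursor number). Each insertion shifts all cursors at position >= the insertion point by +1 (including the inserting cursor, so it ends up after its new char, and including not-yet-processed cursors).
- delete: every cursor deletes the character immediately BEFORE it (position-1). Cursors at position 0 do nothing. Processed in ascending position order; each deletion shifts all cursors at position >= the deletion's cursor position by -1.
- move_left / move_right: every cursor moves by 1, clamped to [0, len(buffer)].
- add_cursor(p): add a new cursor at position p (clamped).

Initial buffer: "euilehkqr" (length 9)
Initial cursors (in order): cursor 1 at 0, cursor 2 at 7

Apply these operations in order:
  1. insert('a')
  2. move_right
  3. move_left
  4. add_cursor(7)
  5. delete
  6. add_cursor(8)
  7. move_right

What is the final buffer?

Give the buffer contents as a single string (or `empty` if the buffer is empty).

Answer: euilekqr

Derivation:
After op 1 (insert('a')): buffer="aeuilehkaqr" (len 11), cursors c1@1 c2@9, authorship 1.......2..
After op 2 (move_right): buffer="aeuilehkaqr" (len 11), cursors c1@2 c2@10, authorship 1.......2..
After op 3 (move_left): buffer="aeuilehkaqr" (len 11), cursors c1@1 c2@9, authorship 1.......2..
After op 4 (add_cursor(7)): buffer="aeuilehkaqr" (len 11), cursors c1@1 c3@7 c2@9, authorship 1.......2..
After op 5 (delete): buffer="euilekqr" (len 8), cursors c1@0 c3@5 c2@6, authorship ........
After op 6 (add_cursor(8)): buffer="euilekqr" (len 8), cursors c1@0 c3@5 c2@6 c4@8, authorship ........
After op 7 (move_right): buffer="euilekqr" (len 8), cursors c1@1 c3@6 c2@7 c4@8, authorship ........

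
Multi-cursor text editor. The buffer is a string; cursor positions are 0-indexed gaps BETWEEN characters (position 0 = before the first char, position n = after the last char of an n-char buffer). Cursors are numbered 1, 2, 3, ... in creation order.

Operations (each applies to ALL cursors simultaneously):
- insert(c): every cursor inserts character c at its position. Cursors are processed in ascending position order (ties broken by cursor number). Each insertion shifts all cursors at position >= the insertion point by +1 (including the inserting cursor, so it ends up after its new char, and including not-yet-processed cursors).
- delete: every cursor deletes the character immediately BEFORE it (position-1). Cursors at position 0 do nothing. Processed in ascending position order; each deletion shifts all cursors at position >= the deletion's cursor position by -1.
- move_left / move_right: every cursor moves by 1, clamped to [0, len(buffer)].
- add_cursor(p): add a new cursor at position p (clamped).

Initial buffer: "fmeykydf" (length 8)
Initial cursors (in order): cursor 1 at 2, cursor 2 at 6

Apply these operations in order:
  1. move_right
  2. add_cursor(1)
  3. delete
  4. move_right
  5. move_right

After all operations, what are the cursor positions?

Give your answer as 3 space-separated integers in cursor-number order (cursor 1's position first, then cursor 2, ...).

Answer: 3 5 2

Derivation:
After op 1 (move_right): buffer="fmeykydf" (len 8), cursors c1@3 c2@7, authorship ........
After op 2 (add_cursor(1)): buffer="fmeykydf" (len 8), cursors c3@1 c1@3 c2@7, authorship ........
After op 3 (delete): buffer="mykyf" (len 5), cursors c3@0 c1@1 c2@4, authorship .....
After op 4 (move_right): buffer="mykyf" (len 5), cursors c3@1 c1@2 c2@5, authorship .....
After op 5 (move_right): buffer="mykyf" (len 5), cursors c3@2 c1@3 c2@5, authorship .....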